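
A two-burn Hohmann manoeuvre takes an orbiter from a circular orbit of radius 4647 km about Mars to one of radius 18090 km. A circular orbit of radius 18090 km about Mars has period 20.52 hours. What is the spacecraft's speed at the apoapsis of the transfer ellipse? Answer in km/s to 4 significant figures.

v = 0.9837 km/s

From Kepler's third law T² = 4π²r³/μ at r = 18090 km, T = 20.52 hours = 20.52 × 3600 s = 73872 s: μ = 4π²r³/T² = 42826.8 km³/s².
Semi-major axis of the transfer orbit: a_t = (4647 + 18090)/2 = 11368.5 km.
The apoapsis of the transfer ellipse is at r = 18090 km.
From the vis-viva equation, v = √[μ(2/r − 1/a_t)] = 0.9837 km/s.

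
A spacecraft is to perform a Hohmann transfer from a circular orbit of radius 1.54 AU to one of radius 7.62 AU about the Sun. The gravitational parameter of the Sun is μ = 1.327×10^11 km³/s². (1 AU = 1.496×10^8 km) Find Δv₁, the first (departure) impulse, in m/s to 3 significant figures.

In km: r₁ = 1.54 × 1.496×10^8 = 2.30384×10^8 km; r₂ = 7.62 × 1.496×10^8 = 1.139952×10^9 km.
Semi-major axis of the transfer orbit: a_t = (2.30384×10^8 + 1.139952×10^9)/2 = 6.85168×10^8 km.
Circular speed at r = 2.30384×10^8 km: v_c = √(μ/r) = 24.000 km/s.
Transfer-orbit speed at the same r (vis-viva, a = a_t): v_t = √[μ(2/r − 1/a_t)] = 30.957 km/s.
Δv₁ = |v_t − v_c| = |30.957 − 24.000| = 6.957 km/s.

Δv₁ = 6960 m/s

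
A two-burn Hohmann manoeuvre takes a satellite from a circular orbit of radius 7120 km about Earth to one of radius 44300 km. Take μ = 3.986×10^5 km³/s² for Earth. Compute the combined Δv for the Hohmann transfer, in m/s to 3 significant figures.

Δv = 3760 m/s

Transfer-ellipse semi-major axis a_t = (r₁ + r₂)/2 = (7120 + 44300)/2 = 25710 km.
Circular speed at r₁: v₁ = √(μ/r₁) = √(3.986×10^5/7120) = 7.4822 km/s.
On the transfer ellipse at r₁, vis-viva gives v_p = √[μ(2/r₁ − 1/a_t)] = 9.8215 km/s.
First burn Δv₁ = |v_p − v₁| = 2.339 km/s.
At r₂, v₂ = √(μ/r₂) = 3.000 km/s.
Transfer-orbit speed at r₂: v_a = √[μ(2/r₂ − 1/a_t)] = 1.579 km/s.
Second burn Δv₂ = |v₂ − v_a| = 1.421 km/s.
Δv = Δv₁ + Δv₂ = 2.339 + 1.421 = 3.760 km/s.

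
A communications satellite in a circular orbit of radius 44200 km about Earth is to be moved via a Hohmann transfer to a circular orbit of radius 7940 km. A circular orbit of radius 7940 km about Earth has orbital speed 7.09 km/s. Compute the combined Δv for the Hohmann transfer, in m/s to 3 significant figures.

From the circular-orbit relation v² = μ/r at r = 7940 km: μ = v²r = (7.09)² × 7940 = 3.99129×10^5 km³/s².
Semi-major axis of the transfer orbit: a_t = (44200 + 7940)/2 = 26070 km.
Circular speed at r₁: v₁ = √(μ/r₁) = √(3.99129×10^5/44200) = 3.0050 km/s.
Transfer-orbit speed at r₁ (vis-viva equation): v_a = √[μ(2/r₁ − 1/a_t)] = 1.6584 km/s.
First burn Δv₁ = |v_a − v₁| = 1.3466 km/s.
At r₂, v₂ = √(μ/r₂) = 7.0900 km/s.
Transfer-orbit speed at r₂: v_p = √[μ(2/r₂ − 1/a_t)] = 9.2318 km/s.
Second burn Δv₂ = |v₂ − v_p| = 2.1418 km/s.
Total Δv = Δv₁ + Δv₂ = 3.488 km/s.

Δv = 3490 m/s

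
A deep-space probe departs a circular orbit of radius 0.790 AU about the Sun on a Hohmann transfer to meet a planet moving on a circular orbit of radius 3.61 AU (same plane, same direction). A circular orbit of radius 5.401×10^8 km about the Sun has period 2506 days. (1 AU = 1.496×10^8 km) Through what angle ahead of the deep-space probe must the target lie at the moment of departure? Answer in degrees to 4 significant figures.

φ = 94.37°

From Kepler's third law T² = 4π²r³/μ at r = 5.401×10^8 km, T = 2506 days = 2506 × 86400 s = 2.165184×10^8 s: μ = 4π²r³/T² = 1.32676×10^11 km³/s².
In km: r₁ = 0.790 × 1.496×10^8 = 1.18184×10^8 km; r₂ = 3.61 × 1.496×10^8 = 5.40056×10^8 km.
The Hohmann ellipse has a_t = (r₁ + r₂)/2 = 3.2912×10^8 km.
Transfer time t = π√(a_t³/μ) = 5.1497×10^7 s.
Target angular speed ω₂ = √(μ/r₂³) = 2.9023×10^-8 rad/s.
Angle swept by the target during transfer: ω₂·t = 1.4946 rad = 85.63°.
The deep-space probe traverses 180° on the transfer ellipse, so the target must lead by 180° − 85.63° = 94.37°.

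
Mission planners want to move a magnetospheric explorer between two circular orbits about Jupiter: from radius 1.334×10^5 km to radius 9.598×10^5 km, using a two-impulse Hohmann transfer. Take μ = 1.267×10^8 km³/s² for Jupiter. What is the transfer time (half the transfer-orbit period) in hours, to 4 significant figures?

t = 31.33 hours

Semi-major axis of the transfer orbit: a_t = (1.334×10^5 + 9.598×10^5)/2 = 5.466×10^5 km.
Transfer time t = π√(a_t³/μ) = π√((5.466×10^5)³ / 1.267×10^8) = 1.128×10^5 s.
Converting: 1.128×10^5 s ÷ 3600 s/hour = 31.33 hours.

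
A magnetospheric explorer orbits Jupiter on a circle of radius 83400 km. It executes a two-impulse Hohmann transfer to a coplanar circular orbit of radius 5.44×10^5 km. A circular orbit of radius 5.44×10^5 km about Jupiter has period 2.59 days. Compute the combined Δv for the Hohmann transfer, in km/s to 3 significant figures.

From Kepler's third law T² = 4π²r³/μ at r = 5.44×10^5 km, T = 2.59 days = 2.59 × 86400 s = 2.23776×10^5 s: μ = 4π²r³/T² = 1.26920×10^8 km³/s².
The Hohmann ellipse has a_t = (r₁ + r₂)/2 = 3.137×10^5 km.
At r₁ the circular-orbit speed is v₁ = √(μ/r₁) = 39.01 km/s.
Transfer-orbit speed at r₁ (v² = μ(2/r − 1/a)): v_p = √[μ(2/r₁ − 1/a_t)] = 51.37 km/s.
First burn Δv₁ = |v_p − v₁| = 12.36 km/s.
At r₂, v₂ = √(μ/r₂) = 15.2744 km/s.
Transfer-orbit speed at r₂: v_a = √[μ(2/r₂ − 1/a_t)] = 7.87573 km/s.
Second burn Δv₂ = |v₂ − v_a| = 7.399 km/s.
Δv = Δv₁ + Δv₂ = 12.36 + 7.399 = 19.76 km/s.

Δv = 19.8 km/s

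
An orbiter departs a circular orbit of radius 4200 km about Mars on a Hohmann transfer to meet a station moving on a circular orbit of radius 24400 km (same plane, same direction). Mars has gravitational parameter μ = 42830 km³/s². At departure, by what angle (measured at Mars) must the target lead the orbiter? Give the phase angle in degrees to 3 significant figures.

Semi-major axis of the transfer orbit: a_t = (4200 + 24400)/2 = 14300 km.
The half-period of the transfer ellipse is t = π√(a_t³/μ) = 25959 s.
Target angular speed ω₂ = √(μ/r₂³) = 5.4299×10^-5 rad/s.
Angle swept by the target during transfer: ω₂·t = 1.4095 rad = 80.76°.
Arrival is 180° from departure on the ellipse, so φ = 180° − 80.76° = 99.2°.

φ = 99.2°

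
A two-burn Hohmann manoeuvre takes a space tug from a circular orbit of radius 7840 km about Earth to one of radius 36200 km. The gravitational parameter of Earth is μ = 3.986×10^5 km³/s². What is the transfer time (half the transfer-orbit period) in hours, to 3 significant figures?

Semi-major axis of the transfer orbit: a_t = (7840 + 36200)/2 = 22020 km.
By Kepler's third law the transfer-orbit period is T = 2π√(a_t³/μ), so t = T/2 = 16260 s.
Converting: 16260 s ÷ 3600 s/hour = 4.52 hours.

t = 4.52 hours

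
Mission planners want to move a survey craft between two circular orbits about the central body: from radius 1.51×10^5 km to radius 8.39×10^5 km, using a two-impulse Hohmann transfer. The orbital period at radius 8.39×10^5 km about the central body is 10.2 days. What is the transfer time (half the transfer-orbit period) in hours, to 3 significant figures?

From Kepler's third law T² = 4π²r³/μ at r = 8.39×10^5 km, T = 10.2 days = 10.2 × 86400 s = 8.8128×10^5 s: μ = 4π²r³/T² = 3.00205×10^7 km³/s².
The Hohmann ellipse has a_t = (r₁ + r₂)/2 = 4.950×10^5 km.
Transfer time t = π√(a_t³/μ) = π√((4.950×10^5)³ / 3.00205×10^7) = 1.997×10^5 s.
Converting: 1.997×10^5 s ÷ 3600 s/hour = 55.5 hours.

t = 55.5 hours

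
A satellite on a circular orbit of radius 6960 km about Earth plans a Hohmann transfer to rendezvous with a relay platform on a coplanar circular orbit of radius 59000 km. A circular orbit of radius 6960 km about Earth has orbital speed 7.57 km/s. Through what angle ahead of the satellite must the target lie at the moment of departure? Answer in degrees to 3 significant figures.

φ = 105°

From the circular-orbit relation v² = μ/r at r = 6960 km: μ = v²r = (7.57)² × 6960 = 3.98842×10^5 km³/s².
Transfer-ellipse semi-major axis a_t = (r₁ + r₂)/2 = (6960 + 59000)/2 = 32980 km.
The half-period of the transfer ellipse is t = π√(a_t³/μ) = 29790 s.
Target angular speed ω₂ = √(μ/r₂³) = 4.407×10^-5 rad/s.
Angle swept by the target during transfer: ω₂·t = 1.313 rad = 75.23°.
Arrival is 180° from departure on the ellipse, so φ = 180° − 75.23° = 105°.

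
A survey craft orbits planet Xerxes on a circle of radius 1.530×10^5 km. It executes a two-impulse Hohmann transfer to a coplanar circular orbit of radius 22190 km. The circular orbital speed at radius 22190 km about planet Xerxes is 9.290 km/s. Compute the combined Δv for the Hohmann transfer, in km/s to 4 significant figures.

From the circular-orbit relation v² = μ/r at r = 22190 km: μ = v²r = (9.290)² × 22190 = 1.91509×10^6 km³/s².
Transfer-ellipse semi-major axis a_t = (r₁ + r₂)/2 = (1.530×10^5 + 22190)/2 = 87595 km.
Circular speed at r₁: v₁ = √(μ/r₁) = √(1.91509×10^6/1.530×10^5) = 3.538 km/s.
On the transfer ellipse at r₁, vis-viva equation gives v_a = √[μ(2/r₁ − 1/a_t)] = 1.781 km/s.
First burn Δv₁ = |v_a − v₁| = 1.757 km/s.
At r₂, v₂ = √(μ/r₂) = 9.2900 km/s.
Transfer-orbit speed at r₂: v_p = √[μ(2/r₂ − 1/a_t)] = 12.278 km/s.
Second burn Δv₂ = |v₂ − v_p| = 2.988 km/s.
Total Δv = Δv₁ + Δv₂ = 4.745 km/s.

Δv = 4.745 km/s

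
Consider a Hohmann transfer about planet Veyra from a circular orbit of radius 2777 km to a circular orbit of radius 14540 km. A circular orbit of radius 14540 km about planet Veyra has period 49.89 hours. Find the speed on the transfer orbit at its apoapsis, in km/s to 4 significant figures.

From Kepler's third law T² = 4π²r³/μ at r = 14540 km, T = 49.89 hours = 49.89 × 3600 s = 1.79604×10^5 s: μ = 4π²r³/T² = 3762.02 km³/s².
Semi-major axis of the transfer orbit: a_t = (2777 + 14540)/2 = 8658.5 km.
The apoapsis of the transfer ellipse is at r = 14540 km.
From the vis-viva equation, v = √[μ(2/r − 1/a_t)] = 0.2881 km/s.

v = 0.2881 km/s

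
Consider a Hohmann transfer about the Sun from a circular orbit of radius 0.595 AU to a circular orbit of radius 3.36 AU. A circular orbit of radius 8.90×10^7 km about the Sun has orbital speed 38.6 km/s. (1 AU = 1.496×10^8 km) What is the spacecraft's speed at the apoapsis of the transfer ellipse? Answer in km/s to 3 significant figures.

From the circular-orbit relation v² = μ/r at r = 8.90×10^7 km: μ = v²r = (38.6)² × 8.90×10^7 = 1.32606×10^11 km³/s².
In km: r₁ = 0.595 × 1.496×10^8 = 8.9012×10^7 km; r₂ = 3.36 × 1.496×10^8 = 5.02656×10^8 km.
Transfer-ellipse semi-major axis a_t = (r₁ + r₂)/2 = (8.9012×10^7 + 5.02656×10^8)/2 = 2.95834×10^8 km.
At apoapsis, r = 5.02656×10^8 km.
Vis-viva: v = √[μ(2/r − 1/a_t)] = √[1.32606×10^11 × (2/5.02656×10^8 − 1/2.95834×10^8)] = 8.909 km/s.

v = 8.91 km/s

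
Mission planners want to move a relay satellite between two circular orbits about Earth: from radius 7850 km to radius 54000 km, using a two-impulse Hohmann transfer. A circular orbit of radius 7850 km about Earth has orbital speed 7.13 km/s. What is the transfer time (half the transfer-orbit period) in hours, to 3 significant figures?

From the circular-orbit relation v² = μ/r at r = 7850 km: μ = v²r = (7.13)² × 7850 = 3.99070×10^5 km³/s².
Semi-major axis of the transfer orbit: a_t = (7850 + 54000)/2 = 30925 km.
By Kepler's third law the transfer-orbit period is T = 2π√(a_t³/μ), so t = T/2 = 27050 s.
Converting: 27050 s ÷ 3600 s/hour = 7.51 hours.

t = 7.51 hours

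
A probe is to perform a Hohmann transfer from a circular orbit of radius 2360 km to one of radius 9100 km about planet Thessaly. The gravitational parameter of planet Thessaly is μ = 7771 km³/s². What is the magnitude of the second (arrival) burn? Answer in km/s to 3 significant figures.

The Hohmann ellipse has a_t = (r₁ + r₂)/2 = 5730 km.
Circular speed at r = 9100 km: v_c = √(μ/r) = 0.9241 km/s.
Vis-viva on the transfer ellipse at r = 9100 km gives v_t = √[μ(2/r − 1/a_t)] = 0.5931 km/s.
Δv₂ = |v_t − v_c| = |0.5931 − 0.9241| = 0.3310 km/s.

Δv₂ = 0.331 km/s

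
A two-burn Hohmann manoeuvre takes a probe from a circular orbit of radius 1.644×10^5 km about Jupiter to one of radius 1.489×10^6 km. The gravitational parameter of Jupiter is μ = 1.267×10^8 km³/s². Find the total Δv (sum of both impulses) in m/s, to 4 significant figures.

Semi-major axis of the transfer orbit: a_t = (1.644×10^5 + 1.489×10^6)/2 = 8.267×10^5 km.
At r₁ the circular-orbit speed is v₁ = √(μ/r₁) = 27.761 km/s.
Transfer-orbit speed at r₁ (vis-viva): v_p = √[μ(2/r₁ − 1/a_t)] = 37.257 km/s.
First burn Δv₁ = |v_p − v₁| = 9.496 km/s.
Circular speed at r₂: v₂ = √(μ/r₂) = 9.2245 km/s.
Transfer-orbit speed at r₂: v_a = √[μ(2/r₂ − 1/a_t)] = 4.1136 km/s.
Second burn Δv₂ = |v₂ − v_a| = 5.111 km/s.
Δv = Δv₁ + Δv₂ = 9.496 + 5.111 = 14.61 km/s.

Δv = 14610 m/s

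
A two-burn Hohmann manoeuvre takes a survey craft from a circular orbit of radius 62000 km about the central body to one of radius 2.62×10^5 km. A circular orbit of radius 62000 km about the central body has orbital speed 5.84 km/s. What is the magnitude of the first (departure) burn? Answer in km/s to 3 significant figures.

Δv₁ = 1.59 km/s

From the circular-orbit relation v² = μ/r at r = 62000 km: μ = v²r = (5.84)² × 62000 = 2.11455×10^6 km³/s².
Semi-major axis of the transfer orbit: a_t = (62000 + 2.620×10^5)/2 = 1.620×10^5 km.
Circular speed at r = 62000 km: v_c = √(μ/r) = 5.840 km/s.
Transfer-orbit speed at the same r (vis-viva, a = a_t): v_t = √[μ(2/r − 1/a_t)] = 7.427 km/s.
Δv₁ = |v_t − v_c| = |7.427 − 5.840| = 1.587 km/s.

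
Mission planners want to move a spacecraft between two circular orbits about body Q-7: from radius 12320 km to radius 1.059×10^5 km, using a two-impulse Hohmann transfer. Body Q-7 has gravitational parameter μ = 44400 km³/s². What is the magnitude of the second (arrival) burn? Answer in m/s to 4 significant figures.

Semi-major axis of the transfer orbit: a_t = (12320 + 1.059×10^5)/2 = 59110 km.
Circular speed at r = 1.059×10^5 km: v_c = √(μ/r) = 0.6475 km/s.
Transfer-orbit speed at the same r (vis-viva, a = a_t): v_t = √[μ(2/r − 1/a_t)] = 0.2956 km/s.
Δv₂ = |v_t − v_c| = |0.2956 − 0.6475| = 0.3519 km/s.

Δv₂ = 351.9 m/s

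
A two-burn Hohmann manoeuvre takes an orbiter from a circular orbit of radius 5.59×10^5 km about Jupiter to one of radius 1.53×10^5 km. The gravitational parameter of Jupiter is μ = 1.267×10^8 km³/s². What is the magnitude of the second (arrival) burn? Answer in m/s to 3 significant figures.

Transfer-ellipse semi-major axis a_t = (r₁ + r₂)/2 = (5.590×10^5 + 1.530×10^5)/2 = 3.560×10^5 km.
Circular speed at r = 1.530×10^5 km: v_c = √(μ/r) = 28.777 km/s.
Vis-viva on the transfer ellipse at r = 1.530×10^5 km gives v_t = √[μ(2/r − 1/a_t)] = 36.060 km/s.
Δv₂ = |v_t − v_c| = |36.060 − 28.777| = 7.283 km/s.

Δv₂ = 7280 m/s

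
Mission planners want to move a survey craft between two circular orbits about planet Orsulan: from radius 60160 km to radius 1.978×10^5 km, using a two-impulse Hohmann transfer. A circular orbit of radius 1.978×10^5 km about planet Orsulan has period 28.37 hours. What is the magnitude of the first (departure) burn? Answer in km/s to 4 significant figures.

Δv₁ = 5.260 km/s

From Kepler's third law T² = 4π²r³/μ at r = 1.978×10^5 km, T = 28.37 hours = 28.37 × 3600 s = 1.02132×10^5 s: μ = 4π²r³/T² = 2.92897×10^7 km³/s².
The Hohmann ellipse has a_t = (r₁ + r₂)/2 = 1.2898×10^5 km.
Circular speed at r = 60160 km: v_c = √(μ/r) = 22.06 km/s.
Transfer-orbit speed at the same r (vis-viva, a = a_t): v_t = √[μ(2/r − 1/a_t)] = 27.32 km/s.
Δv₁ = |v_t − v_c| = |27.32 − 22.06| = 5.260 km/s.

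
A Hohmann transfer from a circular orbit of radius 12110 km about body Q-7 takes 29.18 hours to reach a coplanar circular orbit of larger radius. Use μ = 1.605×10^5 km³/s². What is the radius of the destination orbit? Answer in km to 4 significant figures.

Transfer time t = 29.18 hours = 1.05048×10^5 s, and t = π√(a_t³/μ).
So a_t = (μ t²/π²)^(1/3) = (1.605×10^5 × (1.05048×10^5)² / π²)^(1/3) = 56405 km.
Since a_t = (r₁ + r₂)/2, r₂ = 2a_t − r₁ = 2×56405 − 12110 = 1.007×10^5 km.

r₂ = 1.007×10^5 km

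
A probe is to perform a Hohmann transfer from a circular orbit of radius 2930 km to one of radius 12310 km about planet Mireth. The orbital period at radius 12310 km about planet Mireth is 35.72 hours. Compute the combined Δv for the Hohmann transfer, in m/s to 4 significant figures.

Δv = 562.6 m/s

From Kepler's third law T² = 4π²r³/μ at r = 12310 km, T = 35.72 hours = 35.72 × 3600 s = 1.28592×10^5 s: μ = 4π²r³/T² = 4453.55 km³/s².
Transfer-ellipse semi-major axis a_t = (r₁ + r₂)/2 = (2930 + 12310)/2 = 7620 km.
Circular speed at r₁: v₁ = √(μ/r₁) = √(4453.55/2930) = 1.2329 km/s.
Transfer-orbit speed at r₁ (vis-viva equation): v_p = √[μ(2/r₁ − 1/a_t)] = 1.5670 km/s.
First burn Δv₁ = |v_p − v₁| = 0.3341 km/s.
At r₂, v₂ = √(μ/r₂) = 0.6015 km/s.
Transfer-orbit speed at r₂: v_a = √[μ(2/r₂ − 1/a_t)] = 0.3730 km/s.
Second burn Δv₂ = |v₂ − v_a| = 0.2285 km/s.
Total Δv = Δv₁ + Δv₂ = 0.5626 km/s.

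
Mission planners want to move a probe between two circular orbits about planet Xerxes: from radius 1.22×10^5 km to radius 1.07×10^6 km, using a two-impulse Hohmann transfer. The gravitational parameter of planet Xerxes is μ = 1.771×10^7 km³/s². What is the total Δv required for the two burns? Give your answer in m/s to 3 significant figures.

Δv = 6320 m/s

The Hohmann ellipse has a_t = (r₁ + r₂)/2 = 5.960×10^5 km.
At r₁ the circular-orbit speed is v₁ = √(μ/r₁) = 12.0484 km/s.
On the transfer ellipse at r₁, v² = μ(2/r − 1/a) gives v_p = √[μ(2/r₁ − 1/a_t)] = 16.1435 km/s.
First burn Δv₁ = |v_p − v₁| = 4.095 km/s.
At r₂, v₂ = √(μ/r₂) = 4.0683 km/s.
Transfer-orbit speed at r₂: v_a = √[μ(2/r₂ − 1/a_t)] = 1.8407 km/s.
Second burn Δv₂ = |v₂ − v_a| = 2.228 km/s.
Total Δv = Δv₁ + Δv₂ = 6.323 km/s.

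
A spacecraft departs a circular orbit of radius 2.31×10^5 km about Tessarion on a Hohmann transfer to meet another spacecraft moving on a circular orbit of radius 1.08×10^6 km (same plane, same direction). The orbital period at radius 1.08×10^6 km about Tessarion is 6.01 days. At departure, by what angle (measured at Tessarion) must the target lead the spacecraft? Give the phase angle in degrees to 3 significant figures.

φ = 94.9°

From Kepler's third law T² = 4π²r³/μ at r = 1.08×10^6 km, T = 6.01 days = 6.01 × 86400 s = 5.19264×10^5 s: μ = 4π²r³/T² = 1.84440×10^8 km³/s².
Transfer-ellipse semi-major axis a_t = (r₁ + r₂)/2 = (2.310×10^5 + 1.080×10^6)/2 = 6.555×10^5 km.
Transfer time t = π√(a_t³/μ) = 1.2277×10^5 s.
Target angular speed ω₂ = √(μ/r₂³) = 1.2100×10^-5 rad/s.
Angle swept by the target during transfer: ω₂·t = 1.4855 rad = 85.11°.
Arrival is 180° from departure on the ellipse, so φ = 180° − 85.11° = 94.9°.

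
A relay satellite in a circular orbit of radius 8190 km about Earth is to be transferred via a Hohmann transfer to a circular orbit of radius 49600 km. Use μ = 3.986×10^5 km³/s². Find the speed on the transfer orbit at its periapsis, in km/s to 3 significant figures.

v = 9.14 km/s

The Hohmann ellipse has a_t = (r₁ + r₂)/2 = 28895 km.
At periapsis, r = 8190 km.
Applying v² = μ(2/r − 1/a_t): v = 9.140 km/s.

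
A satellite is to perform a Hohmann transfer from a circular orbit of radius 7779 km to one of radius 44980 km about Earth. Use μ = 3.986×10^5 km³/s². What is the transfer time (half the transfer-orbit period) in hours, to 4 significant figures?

t = 5.922 hours

The Hohmann ellipse has a_t = (r₁ + r₂)/2 = 26379.5 km.
Transfer time t = π√(a_t³/μ) = π√((26379.5)³ / 3.986×10^5) = 21320 s.
Converting: 21320 s ÷ 3600 s/hour = 5.922 hours.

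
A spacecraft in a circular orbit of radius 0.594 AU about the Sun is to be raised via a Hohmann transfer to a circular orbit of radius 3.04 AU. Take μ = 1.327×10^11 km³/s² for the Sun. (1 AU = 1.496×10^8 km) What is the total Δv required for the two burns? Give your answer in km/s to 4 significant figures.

Δv = 18.66 km/s

In km: r₁ = 0.594 × 1.496×10^8 = 8.88624×10^7 km; r₂ = 3.04 × 1.496×10^8 = 4.54784×10^8 km.
The Hohmann ellipse has a_t = (r₁ + r₂)/2 = 2.718232×10^8 km.
At r₁ the circular-orbit speed is v₁ = √(μ/r₁) = 38.6435 km/s.
Transfer-orbit speed at r₁ (vis-viva equation): v_p = √[μ(2/r₁ − 1/a_t)] = 49.9845 km/s.
First burn Δv₁ = |v_p − v₁| = 11.341 km/s.
At r₂, v₂ = √(μ/r₂) = 17.0818 km/s.
Transfer-orbit speed at r₂: v_a = √[μ(2/r₂ − 1/a_t)] = 9.76672 km/s.
Second burn Δv₂ = |v₂ − v_a| = 7.3151 km/s.
Total Δv = Δv₁ + Δv₂ = 18.66 km/s.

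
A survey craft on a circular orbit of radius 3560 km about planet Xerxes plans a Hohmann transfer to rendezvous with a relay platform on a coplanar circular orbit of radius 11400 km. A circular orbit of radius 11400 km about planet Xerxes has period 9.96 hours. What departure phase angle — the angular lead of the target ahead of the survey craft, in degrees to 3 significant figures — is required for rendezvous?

From Kepler's third law T² = 4π²r³/μ at r = 11400 km, T = 9.96 hours = 9.96 × 3600 s = 35856 s: μ = 4π²r³/T² = 45493.6 km³/s².
Semi-major axis of the transfer orbit: a_t = (3560 + 11400)/2 = 7480 km.
Transfer time t = π√(a_t³/μ) = 9528.6 s.
The target's mean motion on its circular orbit is ω₂ = √(μ/r₂³) = 1.7523×10^-4 rad/s.
Angle swept by the target during transfer: ω₂·t = 1.6697 rad = 95.67°.
The survey craft traverses 180° on the transfer ellipse, so the target must lead by 180° − 95.67° = 84.3°.

φ = 84.3°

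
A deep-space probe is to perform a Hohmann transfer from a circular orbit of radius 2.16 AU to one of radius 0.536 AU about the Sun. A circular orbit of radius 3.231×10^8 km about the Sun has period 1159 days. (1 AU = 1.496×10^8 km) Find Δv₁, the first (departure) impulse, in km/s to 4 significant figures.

From Kepler's third law T² = 4π²r³/μ at r = 3.231×10^8 km, T = 1159 days = 1159 × 86400 s = 1.001376×10^8 s: μ = 4π²r³/T² = 1.32793×10^11 km³/s².
In km: r₁ = 2.16 × 1.496×10^8 = 3.23136×10^8 km; r₂ = 0.536 × 1.496×10^8 = 8.01856×10^7 km.
The Hohmann ellipse has a_t = (r₁ + r₂)/2 = 2.016608×10^8 km.
On the circular orbit at r = 3.23136×10^8 km, v_c = √(μ/r) = 20.272 km/s.
Transfer-orbit speed at the same r (vis-viva, a = a_t): v_t = √[μ(2/r − 1/a_t)] = 12.783 km/s.
Δv₁ = |v_t − v_c| = |12.783 − 20.272| = 7.489 km/s.

Δv₁ = 7.489 km/s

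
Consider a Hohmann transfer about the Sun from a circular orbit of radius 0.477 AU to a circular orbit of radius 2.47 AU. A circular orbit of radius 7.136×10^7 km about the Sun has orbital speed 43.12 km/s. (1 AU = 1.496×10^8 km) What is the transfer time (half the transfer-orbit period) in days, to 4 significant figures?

t = 326.7 days

From the circular-orbit relation v² = μ/r at r = 7.136×10^7 km: μ = v²r = (43.12)² × 7.136×10^7 = 1.32682×10^11 km³/s².
In km: r₁ = 0.477 × 1.496×10^8 = 7.13592×10^7 km; r₂ = 2.47 × 1.496×10^8 = 3.69512×10^8 km.
The Hohmann ellipse has a_t = (r₁ + r₂)/2 = 2.204356×10^8 km.
Half the transfer-orbit period gives t = π√(a_t³/μ) = 2.823×10^7 s.
Converting: 2.823×10^7 s ÷ 86400 s/day = 326.7 days.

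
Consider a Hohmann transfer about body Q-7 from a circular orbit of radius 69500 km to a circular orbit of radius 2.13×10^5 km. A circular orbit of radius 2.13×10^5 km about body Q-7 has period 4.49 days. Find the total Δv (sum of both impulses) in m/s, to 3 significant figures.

From Kepler's third law T² = 4π²r³/μ at r = 2.13×10^5 km, T = 4.49 days = 4.49 × 86400 s = 3.87936×10^5 s: μ = 4π²r³/T² = 2.53500×10^6 km³/s².
Transfer-ellipse semi-major axis a_t = (r₁ + r₂)/2 = (69500 + 2.130×10^5)/2 = 1.4125×10^5 km.
Circular speed at r₁: v₁ = √(μ/r₁) = √(2.53500×10^6/69500) = 6.039 km/s.
On the transfer ellipse at r₁, vis-viva gives v_p = √[μ(2/r₁ − 1/a_t)] = 7.416 km/s.
First burn Δv₁ = |v_p − v₁| = 1.377 km/s.
Circular speed at r₂: v₂ = √(μ/r₂) = 3.450 km/s.
Transfer-orbit speed at r₂: v_a = √[μ(2/r₂ − 1/a_t)] = 2.420 km/s.
Second burn Δv₂ = |v₂ − v_a| = 1.030 km/s.
Δv = Δv₁ + Δv₂ = 1.377 + 1.030 = 2.407 km/s.

Δv = 2410 m/s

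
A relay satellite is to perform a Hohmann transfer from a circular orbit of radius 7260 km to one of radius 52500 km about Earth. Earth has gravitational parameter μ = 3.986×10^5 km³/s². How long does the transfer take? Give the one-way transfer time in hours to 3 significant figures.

t = 7.14 hours

Semi-major axis of the transfer orbit: a_t = (7260 + 52500)/2 = 29880 km.
Half the transfer-orbit period gives t = π√(a_t³/μ) = 25700 s.
Converting: 25700 s ÷ 3600 s/hour = 7.14 hours.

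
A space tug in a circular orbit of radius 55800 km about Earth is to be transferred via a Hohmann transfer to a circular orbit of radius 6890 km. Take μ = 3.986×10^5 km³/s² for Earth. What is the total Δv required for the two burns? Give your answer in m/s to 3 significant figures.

The Hohmann ellipse has a_t = (r₁ + r₂)/2 = 31345 km.
At r₁ the circular-orbit speed is v₁ = √(μ/r₁) = 2.673 km/s.
Transfer-orbit speed at r₁ (vis-viva equation): v_a = √[μ(2/r₁ − 1/a_t)] = 1.253 km/s.
First burn Δv₁ = |v_a − v₁| = 1.420 km/s.
Circular speed at r₂: v₂ = √(μ/r₂) = 7.6060 km/s.
Transfer-orbit speed at r₂: v_p = √[μ(2/r₂ − 1/a_t)] = 10.148 km/s.
Second burn Δv₂ = |v₂ − v_p| = 2.542 km/s.
Δv = Δv₁ + Δv₂ = 1.420 + 2.542 = 3.962 km/s.

Δv = 3960 m/s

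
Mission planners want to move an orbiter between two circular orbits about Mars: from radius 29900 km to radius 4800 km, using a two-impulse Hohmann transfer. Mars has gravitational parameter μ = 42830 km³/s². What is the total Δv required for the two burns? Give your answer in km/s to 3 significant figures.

Δv = 1.50 km/s

The Hohmann ellipse has a_t = (r₁ + r₂)/2 = 17350 km.
Circular speed at r₁: v₁ = √(μ/r₁) = √(42830/29900) = 1.1968 km/s.
Transfer-orbit speed at r₁ (vis-viva equation): v_a = √[μ(2/r₁ − 1/a_t)] = 0.62952 km/s.
First burn Δv₁ = |v_a − v₁| = 0.5673 km/s.
Circular speed at r₂: v₂ = √(μ/r₂) = 2.9871 km/s.
Transfer-orbit speed at r₂: v_p = √[μ(2/r₂ − 1/a_t)] = 3.9214 km/s.
Second burn Δv₂ = |v₂ − v_p| = 0.9343 km/s.
Total Δv = Δv₁ + Δv₂ = 1.502 km/s.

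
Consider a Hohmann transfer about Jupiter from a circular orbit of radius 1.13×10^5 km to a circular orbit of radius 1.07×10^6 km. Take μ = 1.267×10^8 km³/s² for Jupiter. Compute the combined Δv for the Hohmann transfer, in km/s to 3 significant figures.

Δv = 17.7 km/s

The Hohmann ellipse has a_t = (r₁ + r₂)/2 = 5.915×10^5 km.
At r₁ the circular-orbit speed is v₁ = √(μ/r₁) = 33.485 km/s.
Transfer-orbit speed at r₁ (v² = μ(2/r − 1/a)): v_p = √[μ(2/r₁ − 1/a_t)] = 45.036 km/s.
First burn Δv₁ = |v_p − v₁| = 11.55 km/s.
Circular speed at r₂: v₂ = √(μ/r₂) = 10.882 km/s.
Transfer-orbit speed at r₂: v_a = √[μ(2/r₂ − 1/a_t)] = 4.7562 km/s.
Second burn Δv₂ = |v₂ − v_a| = 6.126 km/s.
Total Δv = Δv₁ + Δv₂ = 17.68 km/s.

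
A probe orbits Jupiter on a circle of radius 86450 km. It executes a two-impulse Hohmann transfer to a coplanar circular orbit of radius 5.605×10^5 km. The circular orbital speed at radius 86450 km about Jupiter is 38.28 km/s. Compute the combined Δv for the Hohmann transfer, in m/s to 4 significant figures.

From the circular-orbit relation v² = μ/r at r = 86450 km: μ = v²r = (38.28)² × 86450 = 1.26680×10^8 km³/s².
The Hohmann ellipse has a_t = (r₁ + r₂)/2 = 3.23475×10^5 km.
Circular speed at r₁: v₁ = √(μ/r₁) = √(1.26680×10^8/86450) = 38.28 km/s.
On the transfer ellipse at r₁, vis-viva equation gives v_p = √[μ(2/r₁ − 1/a_t)] = 50.39 km/s.
First burn Δv₁ = |v_p − v₁| = 12.11 km/s.
At r₂, v₂ = √(μ/r₂) = 15.034 km/s.
Transfer-orbit speed at r₂: v_a = √[μ(2/r₂ − 1/a_t)] = 7.7719 km/s.
Second burn Δv₂ = |v₂ − v_a| = 7.262 km/s.
Total Δv = Δv₁ + Δv₂ = 19.37 km/s.

Δv = 19370 m/s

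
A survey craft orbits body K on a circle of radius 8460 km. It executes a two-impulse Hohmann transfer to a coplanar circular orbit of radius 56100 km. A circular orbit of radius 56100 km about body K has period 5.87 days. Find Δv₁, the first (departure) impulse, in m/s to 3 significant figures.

Δv₁ = 570 m/s

From Kepler's third law T² = 4π²r³/μ at r = 56100 km, T = 5.87 days = 5.87 × 86400 s = 5.07168×10^5 s: μ = 4π²r³/T² = 27098.5 km³/s².
Transfer-ellipse semi-major axis a_t = (r₁ + r₂)/2 = (8460 + 56100)/2 = 32280 km.
Circular speed at r = 8460 km: v_c = √(μ/r) = 1.7897 km/s.
Vis-viva on the transfer ellipse at r = 8460 km gives v_t = √[μ(2/r − 1/a_t)] = 2.3594 km/s.
Δv₁ = |v_t − v_c| = |2.3594 − 1.7897| = 0.5697 km/s.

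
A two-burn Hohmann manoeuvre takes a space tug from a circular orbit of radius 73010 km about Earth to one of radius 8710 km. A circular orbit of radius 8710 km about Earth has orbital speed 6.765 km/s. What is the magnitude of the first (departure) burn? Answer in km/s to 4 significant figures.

Δv₁ = 1.258 km/s

From the circular-orbit relation v² = μ/r at r = 8710 km: μ = v²r = (6.765)² × 8710 = 3.98615×10^5 km³/s².
Semi-major axis of the transfer orbit: a_t = (73010 + 8710)/2 = 40860 km.
On the circular orbit at r = 73010 km, v_c = √(μ/r) = 2.337 km/s.
Transfer-orbit speed at the same r (vis-viva, a = a_t): v_t = √[μ(2/r − 1/a_t)] = 1.079 km/s.
Δv₁ = |v_t − v_c| = |1.079 − 2.337| = 1.258 km/s.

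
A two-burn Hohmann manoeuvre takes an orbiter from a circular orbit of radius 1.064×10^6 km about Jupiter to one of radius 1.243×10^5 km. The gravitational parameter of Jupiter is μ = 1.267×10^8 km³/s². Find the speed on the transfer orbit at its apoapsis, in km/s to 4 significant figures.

v = 4.991 km/s

Transfer-ellipse semi-major axis a_t = (r₁ + r₂)/2 = (1.064×10^6 + 1.243×10^5)/2 = 5.9415×10^5 km.
The apoapsis of the transfer ellipse is at r = 1.064×10^6 km.
Applying v² = μ(2/r − 1/a_t): v = 4.991 km/s.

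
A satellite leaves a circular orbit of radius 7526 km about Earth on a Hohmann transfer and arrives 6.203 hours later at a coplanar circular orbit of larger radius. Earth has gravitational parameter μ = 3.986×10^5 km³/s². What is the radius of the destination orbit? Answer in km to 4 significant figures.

Transfer time t = 6.203 hours = 22330.8 s, and t = π√(a_t³/μ).
So a_t = (μ t²/π²)^(1/3) = (3.986×10^5 × (22330.8)² / π²)^(1/3) = 27207 km.
Since a_t = (r₁ + r₂)/2, r₂ = 2a_t − r₁ = 2×27207 − 7526 = 46888 km.

r₂ = 46890 km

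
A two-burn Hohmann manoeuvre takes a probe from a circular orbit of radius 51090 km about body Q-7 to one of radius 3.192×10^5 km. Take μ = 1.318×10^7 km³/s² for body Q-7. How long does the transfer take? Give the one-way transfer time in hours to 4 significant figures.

t = 19.15 hours

The Hohmann ellipse has a_t = (r₁ + r₂)/2 = 1.85145×10^5 km.
Half the transfer-orbit period gives t = π√(a_t³/μ) = 68940 s.
Converting: 68940 s ÷ 3600 s/hour = 19.15 hours.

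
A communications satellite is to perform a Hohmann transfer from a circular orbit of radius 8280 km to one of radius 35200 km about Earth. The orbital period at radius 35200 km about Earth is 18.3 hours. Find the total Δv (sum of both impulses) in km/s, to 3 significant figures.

From Kepler's third law T² = 4π²r³/μ at r = 35200 km, T = 18.3 hours = 18.3 × 3600 s = 65880 s: μ = 4π²r³/T² = 3.96717×10^5 km³/s².
Transfer-ellipse semi-major axis a_t = (r₁ + r₂)/2 = (8280 + 35200)/2 = 21740 km.
At r₁ the circular-orbit speed is v₁ = √(μ/r₁) = 6.922 km/s.
On the transfer ellipse at r₁, v² = μ(2/r − 1/a) gives v_p = √[μ(2/r₁ − 1/a_t)] = 8.808 km/s.
First burn Δv₁ = |v_p − v₁| = 1.886 km/s.
Circular speed at r₂: v₂ = √(μ/r₂) = 3.357 km/s.
Transfer-orbit speed at r₂: v_a = √[μ(2/r₂ − 1/a_t)] = 2.072 km/s.
Second burn Δv₂ = |v₂ − v_a| = 1.285 km/s.
Δv = Δv₁ + Δv₂ = 1.886 + 1.285 = 3.171 km/s.

Δv = 3.17 km/s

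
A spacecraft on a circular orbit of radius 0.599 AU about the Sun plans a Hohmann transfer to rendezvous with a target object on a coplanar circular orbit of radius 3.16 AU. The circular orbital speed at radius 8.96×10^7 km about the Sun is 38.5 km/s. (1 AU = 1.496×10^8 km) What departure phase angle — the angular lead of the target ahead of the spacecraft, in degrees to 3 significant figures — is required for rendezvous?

From the circular-orbit relation v² = μ/r at r = 8.96×10^7 km: μ = v²r = (38.5)² × 8.96×10^7 = 1.32810×10^11 km³/s².
In km: r₁ = 0.599 × 1.496×10^8 = 8.96104×10^7 km; r₂ = 3.16 × 1.496×10^8 = 4.72736×10^8 km.
Transfer-ellipse semi-major axis a_t = (r₁ + r₂)/2 = (8.96104×10^7 + 4.72736×10^8)/2 = 2.811732×10^8 km.
The half-period of the transfer ellipse is t = π√(a_t³/μ) = 4.064×10^7 s.
The target's mean motion on its circular orbit is ω₂ = √(μ/r₂³) = 3.546×10^-8 rad/s.
Angle swept by the target during transfer: ω₂·t = 1.4411 rad = 82.57°.
Arrival is 180° from departure on the ellipse, so φ = 180° − 82.57° = 97.4°.

φ = 97.4°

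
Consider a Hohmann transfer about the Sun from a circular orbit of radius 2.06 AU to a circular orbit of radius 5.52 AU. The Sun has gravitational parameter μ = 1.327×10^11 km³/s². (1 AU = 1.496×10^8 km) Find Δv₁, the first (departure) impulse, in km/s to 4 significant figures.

Δv₁ = 4.292 km/s

In km: r₁ = 2.06 × 1.496×10^8 = 3.08176×10^8 km; r₂ = 5.52 × 1.496×10^8 = 8.25792×10^8 km.
The Hohmann ellipse has a_t = (r₁ + r₂)/2 = 5.66984×10^8 km.
On the circular orbit at r = 3.08176×10^8 km, v_c = √(μ/r) = 20.751 km/s.
Vis-viva on the transfer ellipse at r = 3.08176×10^8 km gives v_t = √[μ(2/r − 1/a_t)] = 25.043 km/s.
Δv₁ = |v_t − v_c| = |25.043 − 20.751| = 4.292 km/s.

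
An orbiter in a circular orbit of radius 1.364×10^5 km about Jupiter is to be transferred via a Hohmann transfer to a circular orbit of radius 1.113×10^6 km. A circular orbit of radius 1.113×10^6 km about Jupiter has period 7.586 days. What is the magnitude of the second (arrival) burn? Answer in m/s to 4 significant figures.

Δv₂ = 5684 m/s

From Kepler's third law T² = 4π²r³/μ at r = 1.113×10^6 km, T = 7.586 days = 7.586 × 86400 s = 6.554304×10^5 s: μ = 4π²r³/T² = 1.26705×10^8 km³/s².
The Hohmann ellipse has a_t = (r₁ + r₂)/2 = 6.247×10^5 km.
Circular speed at r = 1.113×10^6 km: v_c = √(μ/r) = 10.67 km/s.
Transfer-orbit speed at the same r (vis-viva, a = a_t): v_t = √[μ(2/r − 1/a_t)] = 4.986 km/s.
Δv₂ = |v_t − v_c| = |4.986 − 10.67| = 5.684 km/s.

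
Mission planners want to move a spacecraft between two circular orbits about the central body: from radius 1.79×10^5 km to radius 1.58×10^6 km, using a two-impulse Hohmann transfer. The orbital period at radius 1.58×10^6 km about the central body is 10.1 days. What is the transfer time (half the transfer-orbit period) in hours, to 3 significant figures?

t = 50.3 hours

From Kepler's third law T² = 4π²r³/μ at r = 1.58×10^6 km, T = 10.1 days = 10.1 × 86400 s = 8.7264×10^5 s: μ = 4π²r³/T² = 2.04485×10^8 km³/s².
Transfer-ellipse semi-major axis a_t = (r₁ + r₂)/2 = (1.790×10^5 + 1.580×10^6)/2 = 8.795×10^5 km.
Half the transfer-orbit period gives t = π√(a_t³/μ) = 1.812×10^5 s.
Converting: 1.812×10^5 s ÷ 3600 s/hour = 50.3 hours.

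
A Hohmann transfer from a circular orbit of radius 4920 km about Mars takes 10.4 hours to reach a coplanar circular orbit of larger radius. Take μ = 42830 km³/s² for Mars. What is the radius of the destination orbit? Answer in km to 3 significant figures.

Transfer time t = 10.4 hours = 37440 s, and t = π√(a_t³/μ).
So a_t = (μ t²/π²)^(1/3) = (42830 × (37440)² / π²)^(1/3) = 18255 km.
Since a_t = (r₁ + r₂)/2, r₂ = 2a_t − r₁ = 2×18255 − 4920 = 31590 km.

r₂ = 31600 km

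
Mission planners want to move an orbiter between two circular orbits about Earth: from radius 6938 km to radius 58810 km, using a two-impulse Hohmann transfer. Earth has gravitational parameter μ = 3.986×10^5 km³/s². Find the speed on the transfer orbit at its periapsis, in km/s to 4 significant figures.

Transfer-ellipse semi-major axis a_t = (r₁ + r₂)/2 = (6938 + 58810)/2 = 32874 km.
The periapsis of the transfer ellipse is at r = 6938 km.
From the vis-viva equation, v = √[μ(2/r − 1/a_t)] = 10.14 km/s.

v = 10.14 km/s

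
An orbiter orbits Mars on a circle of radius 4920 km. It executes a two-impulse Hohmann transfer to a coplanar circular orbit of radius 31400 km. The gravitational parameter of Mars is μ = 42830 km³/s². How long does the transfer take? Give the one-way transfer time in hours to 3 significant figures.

Transfer-ellipse semi-major axis a_t = (r₁ + r₂)/2 = (4920 + 31400)/2 = 18160 km.
Half the transfer-orbit period gives t = π√(a_t³/μ) = 37150 s.
Converting: 37150 s ÷ 3600 s/hour = 10.3 hours.

t = 10.3 hours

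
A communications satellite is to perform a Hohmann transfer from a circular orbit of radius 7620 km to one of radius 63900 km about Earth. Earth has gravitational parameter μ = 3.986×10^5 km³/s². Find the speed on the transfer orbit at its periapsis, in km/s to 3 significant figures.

v = 9.67 km/s

The Hohmann ellipse has a_t = (r₁ + r₂)/2 = 35760 km.
The periapsis of the transfer ellipse is at r = 7620 km.
Vis-viva: v = √[μ(2/r − 1/a_t)] = √[3.986×10^5 × (2/7620 − 1/35760)] = 9.668 km/s.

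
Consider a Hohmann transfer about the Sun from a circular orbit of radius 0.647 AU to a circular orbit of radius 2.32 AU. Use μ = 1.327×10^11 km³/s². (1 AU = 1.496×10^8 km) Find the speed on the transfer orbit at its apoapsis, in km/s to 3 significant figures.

In km: r₁ = 0.647 × 1.496×10^8 = 9.67912×10^7 km; r₂ = 2.32 × 1.496×10^8 = 3.47072×10^8 km.
Transfer-ellipse semi-major axis a_t = (r₁ + r₂)/2 = (9.67912×10^7 + 3.47072×10^8)/2 = 2.219316×10^8 km.
The apoapsis of the transfer ellipse is at r = 3.47072×10^8 km.
From the vis-viva equation, v = √[μ(2/r − 1/a_t)] = 12.91 km/s.

v = 12.9 km/s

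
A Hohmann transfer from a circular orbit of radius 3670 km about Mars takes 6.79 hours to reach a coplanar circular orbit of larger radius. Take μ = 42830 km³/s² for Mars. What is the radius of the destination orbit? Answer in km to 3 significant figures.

Transfer time t = 6.79 hours = 24444 s, and t = π√(a_t³/μ).
So a_t = (μ t²/π²)^(1/3) = (42830 × (24444)² / π²)^(1/3) = 13738 km.
Since a_t = (r₁ + r₂)/2, r₂ = 2a_t − r₁ = 2×13738 − 3670 = 23806 km.

r₂ = 23800 km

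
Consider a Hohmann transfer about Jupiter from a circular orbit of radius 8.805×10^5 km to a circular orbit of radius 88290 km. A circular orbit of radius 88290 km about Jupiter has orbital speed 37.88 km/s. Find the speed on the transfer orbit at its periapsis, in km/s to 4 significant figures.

From the circular-orbit relation v² = μ/r at r = 88290 km: μ = v²r = (37.88)² × 88290 = 1.26687×10^8 km³/s².
Transfer-ellipse semi-major axis a_t = (r₁ + r₂)/2 = (8.805×10^5 + 88290)/2 = 4.84395×10^5 km.
The periapsis of the transfer ellipse is at r = 88290 km.
Applying v² = μ(2/r − 1/a_t): v = 51.07 km/s.

v = 51.07 km/s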